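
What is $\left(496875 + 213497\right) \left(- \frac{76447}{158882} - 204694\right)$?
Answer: $- \frac{11551454478976230}{79441} \approx -1.4541 \cdot 10^{11}$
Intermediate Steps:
$\left(496875 + 213497\right) \left(- \frac{76447}{158882} - 204694\right) = 710372 \left(\left(-76447\right) \frac{1}{158882} - 204694\right) = 710372 \left(- \frac{76447}{158882} - 204694\right) = 710372 \left(- \frac{32522268555}{158882}\right) = - \frac{11551454478976230}{79441}$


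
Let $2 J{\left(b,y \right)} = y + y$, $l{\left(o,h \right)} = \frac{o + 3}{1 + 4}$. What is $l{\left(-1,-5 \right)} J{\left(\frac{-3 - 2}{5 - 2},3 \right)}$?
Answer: $\frac{6}{5} \approx 1.2$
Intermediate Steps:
$l{\left(o,h \right)} = \frac{3}{5} + \frac{o}{5}$ ($l{\left(o,h \right)} = \frac{3 + o}{5} = \left(3 + o\right) \frac{1}{5} = \frac{3}{5} + \frac{o}{5}$)
$J{\left(b,y \right)} = y$ ($J{\left(b,y \right)} = \frac{y + y}{2} = \frac{2 y}{2} = y$)
$l{\left(-1,-5 \right)} J{\left(\frac{-3 - 2}{5 - 2},3 \right)} = \left(\frac{3}{5} + \frac{1}{5} \left(-1\right)\right) 3 = \left(\frac{3}{5} - \frac{1}{5}\right) 3 = \frac{2}{5} \cdot 3 = \frac{6}{5}$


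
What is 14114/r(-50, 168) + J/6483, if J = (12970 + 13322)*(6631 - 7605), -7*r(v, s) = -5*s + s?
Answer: -394484351/103728 ≈ -3803.1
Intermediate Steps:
r(v, s) = 4*s/7 (r(v, s) = -(-5*s + s)/7 = -(-4)*s/7 = 4*s/7)
J = -25608408 (J = 26292*(-974) = -25608408)
14114/r(-50, 168) + J/6483 = 14114/(((4/7)*168)) - 25608408/6483 = 14114/96 - 25608408*1/6483 = 14114*(1/96) - 8536136/2161 = 7057/48 - 8536136/2161 = -394484351/103728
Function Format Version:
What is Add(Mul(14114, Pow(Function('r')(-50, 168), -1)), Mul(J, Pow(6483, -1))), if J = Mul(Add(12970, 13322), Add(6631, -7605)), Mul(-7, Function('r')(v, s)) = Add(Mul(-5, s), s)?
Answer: Rational(-394484351, 103728) ≈ -3803.1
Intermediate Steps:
Function('r')(v, s) = Mul(Rational(4, 7), s) (Function('r')(v, s) = Mul(Rational(-1, 7), Add(Mul(-5, s), s)) = Mul(Rational(-1, 7), Mul(-4, s)) = Mul(Rational(4, 7), s))
J = -25608408 (J = Mul(26292, -974) = -25608408)
Add(Mul(14114, Pow(Function('r')(-50, 168), -1)), Mul(J, Pow(6483, -1))) = Add(Mul(14114, Pow(Mul(Rational(4, 7), 168), -1)), Mul(-25608408, Pow(6483, -1))) = Add(Mul(14114, Pow(96, -1)), Mul(-25608408, Rational(1, 6483))) = Add(Mul(14114, Rational(1, 96)), Rational(-8536136, 2161)) = Add(Rational(7057, 48), Rational(-8536136, 2161)) = Rational(-394484351, 103728)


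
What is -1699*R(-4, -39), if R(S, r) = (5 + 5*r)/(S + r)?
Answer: -322810/43 ≈ -7507.2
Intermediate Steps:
R(S, r) = (5 + 5*r)/(S + r)
-1699*R(-4, -39) = -8495*(1 - 39)/(-4 - 39) = -8495*(-38)/(-43) = -8495*(-1)*(-38)/43 = -1699*190/43 = -322810/43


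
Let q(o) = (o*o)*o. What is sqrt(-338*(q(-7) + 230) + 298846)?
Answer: 4*sqrt(21065) ≈ 580.55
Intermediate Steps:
q(o) = o**3 (q(o) = o**2*o = o**3)
sqrt(-338*(q(-7) + 230) + 298846) = sqrt(-338*((-7)**3 + 230) + 298846) = sqrt(-338*(-343 + 230) + 298846) = sqrt(-338*(-113) + 298846) = sqrt(38194 + 298846) = sqrt(337040) = 4*sqrt(21065)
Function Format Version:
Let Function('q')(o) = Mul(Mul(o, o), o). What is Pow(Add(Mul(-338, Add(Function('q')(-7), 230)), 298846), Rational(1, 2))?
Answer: Mul(4, Pow(21065, Rational(1, 2))) ≈ 580.55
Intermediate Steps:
Function('q')(o) = Pow(o, 3) (Function('q')(o) = Mul(Pow(o, 2), o) = Pow(o, 3))
Pow(Add(Mul(-338, Add(Function('q')(-7), 230)), 298846), Rational(1, 2)) = Pow(Add(Mul(-338, Add(Pow(-7, 3), 230)), 298846), Rational(1, 2)) = Pow(Add(Mul(-338, Add(-343, 230)), 298846), Rational(1, 2)) = Pow(Add(Mul(-338, -113), 298846), Rational(1, 2)) = Pow(Add(38194, 298846), Rational(1, 2)) = Pow(337040, Rational(1, 2)) = Mul(4, Pow(21065, Rational(1, 2)))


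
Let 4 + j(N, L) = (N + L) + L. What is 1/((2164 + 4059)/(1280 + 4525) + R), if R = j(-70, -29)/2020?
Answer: 117261/118042 ≈ 0.99338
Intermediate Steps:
j(N, L) = -4 + N + 2*L (j(N, L) = -4 + ((N + L) + L) = -4 + ((L + N) + L) = -4 + (N + 2*L) = -4 + N + 2*L)
R = -33/505 (R = (-4 - 70 + 2*(-29))/2020 = (-4 - 70 - 58)*(1/2020) = -132*1/2020 = -33/505 ≈ -0.065346)
1/((2164 + 4059)/(1280 + 4525) + R) = 1/((2164 + 4059)/(1280 + 4525) - 33/505) = 1/(6223/5805 - 33/505) = 1/(118042/117261) = 117261/118042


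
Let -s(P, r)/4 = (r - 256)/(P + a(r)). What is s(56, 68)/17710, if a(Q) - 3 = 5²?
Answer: 94/185955 ≈ 0.00050550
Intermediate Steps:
a(Q) = 28 (a(Q) = 3 + 5² = 3 + 25 = 28)
s(P, r) = -4*(-256 + r)/(28 + P) (s(P, r) = -4*(r - 256)/(P + 28) = -4*(-256 + r)/(28 + P))
s(56, 68)/17710 = (4*(256 - 1*68)/(28 + 56))/17710 = (4*(256 - 68)/84)*(1/17710) = (4*(1/84)*188)*(1/17710) = (188/21)*(1/17710) = 94/185955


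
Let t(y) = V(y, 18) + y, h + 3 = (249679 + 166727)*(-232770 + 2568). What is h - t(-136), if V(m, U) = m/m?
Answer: -95857493880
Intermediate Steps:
V(m, U) = 1
h = -95857494015 (h = -3 + (249679 + 166727)*(-232770 + 2568) = -3 + 416406*(-230202) = -3 - 95857494012 = -95857494015)
t(y) = 1 + y
h - t(-136) = -95857494015 - (1 - 136) = -95857494015 - 1*(-135) = -95857494015 + 135 = -95857493880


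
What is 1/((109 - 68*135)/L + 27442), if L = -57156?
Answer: 57156/1568484023 ≈ 3.6440e-5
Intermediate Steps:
1/((109 - 68*135)/L + 27442) = 1/((109 - 68*135)/(-57156) + 27442) = 1/((109 - 9180)*(-1/57156) + 27442) = 1/(-9071*(-1/57156) + 27442) = 1/(9071/57156 + 27442) = 1/(1568484023/57156) = 57156/1568484023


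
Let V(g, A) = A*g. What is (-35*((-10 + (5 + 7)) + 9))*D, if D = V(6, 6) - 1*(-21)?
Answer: -21945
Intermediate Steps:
D = 57 (D = 6*6 - 1*(-21) = 36 + 21 = 57)
(-35*((-10 + (5 + 7)) + 9))*D = -35*((-10 + (5 + 7)) + 9)*57 = -35*((-10 + 12) + 9)*57 = -35*(2 + 9)*57 = -35*11*57 = -385*57 = -21945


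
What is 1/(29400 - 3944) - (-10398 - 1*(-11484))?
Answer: -27645215/25456 ≈ -1086.0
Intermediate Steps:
1/(29400 - 3944) - (-10398 - 1*(-11484)) = 1/25456 - (-10398 + 11484) = 1/25456 - 1*1086 = 1/25456 - 1086 = -27645215/25456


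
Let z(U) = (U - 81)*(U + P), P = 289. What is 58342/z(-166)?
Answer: -58342/30381 ≈ -1.9203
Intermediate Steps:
z(U) = (-81 + U)*(289 + U) (z(U) = (U - 81)*(U + 289) = (-81 + U)*(289 + U))
58342/z(-166) = 58342/(-23409 + (-166)² + 208*(-166)) = 58342/(-23409 + 27556 - 34528) = 58342/(-30381) = 58342*(-1/30381) = -58342/30381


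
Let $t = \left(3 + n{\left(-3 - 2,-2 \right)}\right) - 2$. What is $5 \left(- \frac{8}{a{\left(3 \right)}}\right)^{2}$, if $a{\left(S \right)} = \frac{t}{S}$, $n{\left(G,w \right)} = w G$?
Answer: $\frac{2880}{121} \approx 23.802$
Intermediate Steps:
$n{\left(G,w \right)} = G w$
$t = 11$ ($t = \left(3 + \left(-3 - 2\right) \left(-2\right)\right) - 2 = \left(3 - -10\right) - 2 = \left(3 + 10\right) - 2 = 13 - 2 = 11$)
$a{\left(S \right)} = \frac{11}{S}$
$5 \left(- \frac{8}{a{\left(3 \right)}}\right)^{2} = 5 \left(- \frac{8}{11 \cdot \frac{1}{3}}\right)^{2} = 5 \left(- \frac{8}{\frac{11}{3}}\right)^{2} = 5 \left(\left(-8\right) \frac{3}{11}\right)^{2} = 5 \left(- \frac{24}{11}\right)^{2} = 5 \cdot \frac{576}{121} = \frac{2880}{121}$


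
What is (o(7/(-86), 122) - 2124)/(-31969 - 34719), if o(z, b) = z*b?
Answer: 91759/2867584 ≈ 0.031999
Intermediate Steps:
o(z, b) = b*z
(o(7/(-86), 122) - 2124)/(-31969 - 34719) = (122*(7/(-86)) - 2124)/(-31969 - 34719) = (122*(7*(-1/86)) - 2124)/(-66688) = (122*(-7/86) - 2124)*(-1/66688) = (-427/43 - 2124)*(-1/66688) = -91759/43*(-1/66688) = 91759/2867584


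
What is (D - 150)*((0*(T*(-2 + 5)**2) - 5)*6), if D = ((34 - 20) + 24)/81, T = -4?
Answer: 121120/27 ≈ 4485.9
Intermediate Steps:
D = 38/81 (D = (14 + 24)*(1/81) = 38*(1/81) = 38/81 ≈ 0.46914)
(D - 150)*((0*(T*(-2 + 5)**2) - 5)*6) = (38/81 - 150)*((0*(-4*(-2 + 5)**2) - 5)*6) = -12112*(0*(-4*3**2) - 5)*6/81 = -12112*(0*(-4*9) - 5)*6/81 = -12112*(0*(-36) - 5)*6/81 = -12112*(0 - 5)*6/81 = -(-60560)*6/81 = -12112/81*(-30) = 121120/27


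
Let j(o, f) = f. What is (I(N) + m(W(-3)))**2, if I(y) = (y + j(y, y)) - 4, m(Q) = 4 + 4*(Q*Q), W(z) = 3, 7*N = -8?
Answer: 55696/49 ≈ 1136.7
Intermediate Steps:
N = -8/7 (N = (1/7)*(-8) = -8/7 ≈ -1.1429)
m(Q) = 4 + 4*Q**2
I(y) = -4 + 2*y (I(y) = (y + y) - 4 = 2*y - 4 = -4 + 2*y)
(I(N) + m(W(-3)))**2 = ((-4 + 2*(-8/7)) + (4 + 4*3**2))**2 = ((-4 - 16/7) + (4 + 4*9))**2 = (-44/7 + (4 + 36))**2 = (-44/7 + 40)**2 = (236/7)**2 = 55696/49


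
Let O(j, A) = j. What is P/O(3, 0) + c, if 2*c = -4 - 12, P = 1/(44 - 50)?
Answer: -145/18 ≈ -8.0556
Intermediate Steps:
P = -⅙ (P = 1/(-6) = -⅙ ≈ -0.16667)
c = -8 (c = (-4 - 12)/2 = (½)*(-16) = -8)
P/O(3, 0) + c = -⅙/3 - 8 = -⅙*⅓ - 8 = -1/18 - 8 = -145/18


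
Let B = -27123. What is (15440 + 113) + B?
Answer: -11570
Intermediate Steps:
(15440 + 113) + B = (15440 + 113) - 27123 = 15553 - 27123 = -11570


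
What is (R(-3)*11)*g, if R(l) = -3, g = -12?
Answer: 396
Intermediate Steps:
(R(-3)*11)*g = -3*11*(-12) = -33*(-12) = 396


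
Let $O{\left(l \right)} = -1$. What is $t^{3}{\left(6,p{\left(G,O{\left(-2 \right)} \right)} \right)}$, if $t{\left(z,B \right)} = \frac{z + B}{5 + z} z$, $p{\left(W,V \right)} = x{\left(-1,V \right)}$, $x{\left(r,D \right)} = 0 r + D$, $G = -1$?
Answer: $\frac{27000}{1331} \approx 20.285$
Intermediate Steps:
$x{\left(r,D \right)} = D$ ($x{\left(r,D \right)} = 0 + D = D$)
$p{\left(W,V \right)} = V$
$t{\left(z,B \right)} = \frac{z \left(B + z\right)}{5 + z}$ ($t{\left(z,B \right)} = \frac{B + z}{5 + z} z = \frac{z \left(B + z\right)}{5 + z}$)
$t^{3}{\left(6,p{\left(G,O{\left(-2 \right)} \right)} \right)} = \left(\frac{6 \left(-1 + 6\right)}{5 + 6}\right)^{3} = \left(6 \cdot \frac{1}{11} \cdot 5\right)^{3} = \left(\frac{30}{11}\right)^{3} = \frac{27000}{1331}$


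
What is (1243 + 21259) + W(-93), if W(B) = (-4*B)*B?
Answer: -12094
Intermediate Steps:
W(B) = -4*B²
(1243 + 21259) + W(-93) = (1243 + 21259) - 4*(-93)² = 22502 - 4*8649 = 22502 - 34596 = -12094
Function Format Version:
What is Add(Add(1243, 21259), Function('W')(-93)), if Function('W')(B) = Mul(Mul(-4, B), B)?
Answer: -12094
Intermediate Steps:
Function('W')(B) = Mul(-4, Pow(B, 2))
Add(Add(1243, 21259), Function('W')(-93)) = Add(Add(1243, 21259), Mul(-4, Pow(-93, 2))) = Add(22502, Mul(-4, 8649)) = Add(22502, -34596) = -12094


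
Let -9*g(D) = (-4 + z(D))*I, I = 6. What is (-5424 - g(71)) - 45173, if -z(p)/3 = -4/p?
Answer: -10777705/213 ≈ -50600.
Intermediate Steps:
z(p) = 12/p (z(p) = -(-12)/p = 12/p)
g(D) = 8/3 - 8/D (g(D) = -(-4 + 12/D)*6/9 = -(-24 + 72/D)/9 = 8/3 - 8/D)
(-5424 - g(71)) - 45173 = (-5424 - (8/3 - 8/71)) - 45173 = (-5424 - 1*544/213) - 45173 = (-5424 - 544/213) - 45173 = -1155856/213 - 45173 = -10777705/213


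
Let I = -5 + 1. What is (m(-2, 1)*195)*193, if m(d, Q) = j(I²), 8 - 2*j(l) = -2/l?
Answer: 2446275/16 ≈ 1.5289e+5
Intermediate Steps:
I = -4
j(l) = 4 + 1/l (j(l) = 4 - (-1)/l = 4 + 1/l)
m(d, Q) = 65/16 (m(d, Q) = 4 + 1/((-4)²) = 4 + 1/16 = 65/16)
(m(-2, 1)*195)*193 = ((65/16)*195)*193 = (12675/16)*193 = 2446275/16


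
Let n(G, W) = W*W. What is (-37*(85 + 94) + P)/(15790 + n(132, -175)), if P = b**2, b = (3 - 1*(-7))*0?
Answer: -6623/46415 ≈ -0.14269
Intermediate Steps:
n(G, W) = W**2
b = 0 (b = (3 + 7)*0 = 10*0 = 0)
P = 0 (P = 0**2 = 0)
(-37*(85 + 94) + P)/(15790 + n(132, -175)) = (-37*(85 + 94) + 0)/(15790 + (-175)**2) = (-37*179 + 0)/(15790 + 30625) = (-6623 + 0)/46415 = -6623*1/46415 = -6623/46415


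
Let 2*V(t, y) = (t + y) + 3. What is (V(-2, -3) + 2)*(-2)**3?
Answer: -8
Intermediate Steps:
V(t, y) = 3/2 + t/2 + y/2 (V(t, y) = ((t + y) + 3)/2 = (3 + t + y)/2 = 3/2 + t/2 + y/2)
(V(-2, -3) + 2)*(-2)**3 = ((3/2 + (1/2)*(-2) + (1/2)*(-3)) + 2)*(-2)**3 = ((3/2 - 1 - 3/2) + 2)*(-8) = (-1 + 2)*(-8) = 1*(-8) = -8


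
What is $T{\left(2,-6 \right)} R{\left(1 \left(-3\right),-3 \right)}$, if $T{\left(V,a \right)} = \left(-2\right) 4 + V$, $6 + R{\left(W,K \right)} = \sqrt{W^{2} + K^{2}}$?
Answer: $36 - 18 \sqrt{2} \approx 10.544$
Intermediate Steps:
$R{\left(W,K \right)} = -6 + \sqrt{K^{2} + W^{2}}$ ($R{\left(W,K \right)} = -6 + \sqrt{W^{2} + K^{2}} = -6 + \sqrt{K^{2} + W^{2}}$)
$T{\left(V,a \right)} = -8 + V$
$T{\left(2,-6 \right)} R{\left(1 \left(-3\right),-3 \right)} = \left(-8 + 2\right) \left(-6 + \sqrt{\left(-3\right)^{2} + \left(1 \left(-3\right)\right)^{2}}\right) = - 6 \left(-6 + \sqrt{9 + \left(-3\right)^{2}}\right) = - 6 \left(-6 + \sqrt{9 + 9}\right) = - 6 \left(-6 + \sqrt{18}\right) = - 6 \left(-6 + 3 \sqrt{2}\right) = 36 - 18 \sqrt{2}$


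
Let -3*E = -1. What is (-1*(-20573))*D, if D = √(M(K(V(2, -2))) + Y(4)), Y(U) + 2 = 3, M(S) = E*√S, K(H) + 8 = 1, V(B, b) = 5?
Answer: 20573*√(9 + 3*I*√7)/3 ≈ 22221.0 + 8398.9*I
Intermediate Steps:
E = ⅓ (E = -⅓*(-1) = ⅓ ≈ 0.33333)
K(H) = -7 (K(H) = -8 + 1 = -7)
M(S) = √S/3
Y(U) = 1 (Y(U) = -2 + 3 = 1)
D = √(1 + I*√7/3) (D = √(√(-7)/3 + 1) = √((I*√7)/3 + 1) = √(I*√7/3 + 1) = √(1 + I*√7/3) ≈ 1.0801 + 0.40825*I)
(-1*(-20573))*D = (-1*(-20573))*(√(9 + 3*I*√7)/3) = 20573*(√(9 + 3*I*√7)/3) = 20573*√(9 + 3*I*√7)/3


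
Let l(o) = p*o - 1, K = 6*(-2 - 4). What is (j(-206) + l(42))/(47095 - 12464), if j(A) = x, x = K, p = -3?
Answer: -163/34631 ≈ -0.0047068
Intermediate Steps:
K = -36 (K = 6*(-6) = -36)
x = -36
j(A) = -36
l(o) = -1 - 3*o (l(o) = -3*o - 1 = -1 - 3*o)
(j(-206) + l(42))/(47095 - 12464) = (-36 + (-1 - 3*42))/(47095 - 12464) = (-36 + (-1 - 126))/34631 = (-36 - 127)*(1/34631) = -163*1/34631 = -163/34631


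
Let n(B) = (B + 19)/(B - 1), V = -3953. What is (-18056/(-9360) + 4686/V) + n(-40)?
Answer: 238136551/189625410 ≈ 1.2558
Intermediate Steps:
n(B) = (19 + B)/(-1 + B)
(-18056/(-9360) + 4686/V) + n(-40) = (-18056/(-9360) + 4686/(-3953)) + (19 - 40)/(-1 - 40) = (-18056*(-1/9360) + 4686*(-1/3953)) - 21/(-41) = (2257/1170 - 4686/3953) - 1/41*(-21) = 3439301/4625010 + 21/41 = 238136551/189625410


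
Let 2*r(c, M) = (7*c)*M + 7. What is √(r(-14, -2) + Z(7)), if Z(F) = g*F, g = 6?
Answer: √574/2 ≈ 11.979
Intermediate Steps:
r(c, M) = 7/2 + 7*M*c/2 (r(c, M) = ((7*c)*M + 7)/2 = (7*M*c + 7)/2 = (7 + 7*M*c)/2 = 7/2 + 7*M*c/2)
Z(F) = 6*F
√(r(-14, -2) + Z(7)) = √((7/2 + (7/2)*(-2)*(-14)) + 6*7) = √((7/2 + 98) + 42) = √(203/2 + 42) = √(287/2) = √574/2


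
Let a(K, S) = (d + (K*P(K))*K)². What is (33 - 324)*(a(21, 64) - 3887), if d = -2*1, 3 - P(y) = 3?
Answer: 1129953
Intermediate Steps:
P(y) = 0 (P(y) = 3 - 1*3 = 3 - 3 = 0)
d = -2
a(K, S) = 4 (a(K, S) = (-2 + (K*0)*K)² = (-2 + 0*K)² = (-2 + 0)² = (-2)² = 4)
(33 - 324)*(a(21, 64) - 3887) = (33 - 324)*(4 - 3887) = -291*(-3883) = 1129953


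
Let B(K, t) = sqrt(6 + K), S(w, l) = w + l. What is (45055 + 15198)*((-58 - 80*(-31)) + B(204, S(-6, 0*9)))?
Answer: 145932766 + 60253*sqrt(210) ≈ 1.4681e+8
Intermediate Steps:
S(w, l) = l + w
(45055 + 15198)*((-58 - 80*(-31)) + B(204, S(-6, 0*9))) = (45055 + 15198)*((-58 - 80*(-31)) + sqrt(6 + 204)) = 60253*((-58 + 2480) + sqrt(210)) = 60253*(2422 + sqrt(210)) = 145932766 + 60253*sqrt(210)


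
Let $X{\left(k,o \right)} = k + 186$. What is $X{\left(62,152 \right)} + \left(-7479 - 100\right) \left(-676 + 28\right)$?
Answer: $4911440$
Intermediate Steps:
$X{\left(k,o \right)} = 186 + k$
$X{\left(62,152 \right)} + \left(-7479 - 100\right) \left(-676 + 28\right) = \left(186 + 62\right) + \left(-7479 - 100\right) \left(-676 + 28\right) = 248 - -4911192 = 248 + 4911192 = 4911440$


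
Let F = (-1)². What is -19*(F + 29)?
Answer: -570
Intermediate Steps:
F = 1
-19*(F + 29) = -19*(1 + 29) = -19*30 = -570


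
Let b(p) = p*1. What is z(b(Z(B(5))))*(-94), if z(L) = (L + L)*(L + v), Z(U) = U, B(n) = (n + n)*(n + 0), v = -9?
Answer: -385400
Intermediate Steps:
B(n) = 2*n² (B(n) = (2*n)*n = 2*n²)
b(p) = p
z(L) = 2*L*(-9 + L) (z(L) = (L + L)*(L - 9) = (2*L)*(-9 + L) = 2*L*(-9 + L))
z(b(Z(B(5))))*(-94) = (2*(2*5²)*(-9 + 2*5²))*(-94) = (2*(2*25)*(-9 + 2*25))*(-94) = (2*50*(-9 + 50))*(-94) = (2*50*41)*(-94) = 4100*(-94) = -385400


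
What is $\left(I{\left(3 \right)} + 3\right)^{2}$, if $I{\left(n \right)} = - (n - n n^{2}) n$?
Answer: $5625$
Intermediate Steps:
$I{\left(n \right)} = n \left(n^{3} - n\right)$ ($I{\left(n \right)} = - (n - n^{3}) n = \left(n^{3} - n\right) n = n \left(n^{3} - n\right)$)
$\left(I{\left(3 \right)} + 3\right)^{2} = \left(\left(3^{4} - 3^{2}\right) + 3\right)^{2} = \left(\left(81 - 9\right) + 3\right)^{2} = \left(72 + 3\right)^{2} = 75^{2} = 5625$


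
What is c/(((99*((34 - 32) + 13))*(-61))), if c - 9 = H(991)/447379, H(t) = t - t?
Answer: -1/10065 ≈ -9.9354e-5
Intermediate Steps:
H(t) = 0
c = 9 (c = 9 + 0/447379 = 9 + 0*(1/447379) = 9 + 0 = 9)
c/(((99*((34 - 32) + 13))*(-61))) = 9/(((99*((34 - 32) + 13))*(-61))) = 9/(((99*(2 + 13))*(-61))) = 9/(((99*15)*(-61))) = 9/((1485*(-61))) = 9/(-90585) = 9*(-1/90585) = -1/10065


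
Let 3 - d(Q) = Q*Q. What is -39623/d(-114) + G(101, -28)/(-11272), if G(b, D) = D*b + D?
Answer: 60467308/18307137 ≈ 3.3029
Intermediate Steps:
d(Q) = 3 - Q**2 (d(Q) = 3 - Q*Q = 3 - Q**2)
G(b, D) = D + D*b
-39623/d(-114) + G(101, -28)/(-11272) = -39623/(3 - 1*(-114)**2) - 28*(1 + 101)/(-11272) = -39623/(3 - 1*12996) - 28*102*(-1/11272) = -39623/(3 - 12996) - 2856*(-1/11272) = -39623/(-12993) + 357/1409 = -39623*(-1/12993) + 357/1409 = 39623/12993 + 357/1409 = 60467308/18307137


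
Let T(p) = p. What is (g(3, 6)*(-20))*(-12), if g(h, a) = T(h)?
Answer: 720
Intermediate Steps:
g(h, a) = h
(g(3, 6)*(-20))*(-12) = (3*(-20))*(-12) = -60*(-12) = 720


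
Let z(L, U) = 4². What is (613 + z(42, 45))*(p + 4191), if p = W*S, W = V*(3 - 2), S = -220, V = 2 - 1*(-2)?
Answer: 2082619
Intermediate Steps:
V = 4 (V = 2 + 2 = 4)
z(L, U) = 16
W = 4 (W = 4*(3 - 2) = 4*1 = 4)
p = -880 (p = 4*(-220) = -880)
(613 + z(42, 45))*(p + 4191) = (613 + 16)*(-880 + 4191) = 629*3311 = 2082619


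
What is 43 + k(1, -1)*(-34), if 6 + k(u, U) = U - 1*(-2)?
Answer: 213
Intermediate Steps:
k(u, U) = -4 + U (k(u, U) = -6 + (U - 1*(-2)) = -6 + (U + 2) = -6 + (2 + U) = -4 + U)
43 + k(1, -1)*(-34) = 43 + (-4 - 1)*(-34) = 43 - 5*(-34) = 43 + 170 = 213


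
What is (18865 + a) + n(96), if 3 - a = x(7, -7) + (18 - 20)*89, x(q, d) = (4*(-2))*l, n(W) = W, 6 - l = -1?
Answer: 19198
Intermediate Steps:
l = 7 (l = 6 - 1*(-1) = 6 + 1 = 7)
x(q, d) = -56 (x(q, d) = (4*(-2))*7 = -8*7 = -56)
a = 237 (a = 3 - (-56 + (18 - 20)*89) = 3 - (-56 - 2*89) = 3 - (-56 - 178) = 3 - 1*(-234) = 3 + 234 = 237)
(18865 + a) + n(96) = (18865 + 237) + 96 = 19102 + 96 = 19198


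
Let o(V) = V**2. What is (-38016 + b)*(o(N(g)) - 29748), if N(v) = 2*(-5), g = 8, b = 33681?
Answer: 128524080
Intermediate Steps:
N(v) = -10
(-38016 + b)*(o(N(g)) - 29748) = (-38016 + 33681)*((-10)**2 - 29748) = -4335*(100 - 29748) = -4335*(-29648) = 128524080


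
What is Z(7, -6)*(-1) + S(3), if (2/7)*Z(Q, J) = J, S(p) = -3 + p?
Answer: 21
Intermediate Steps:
Z(Q, J) = 7*J/2
Z(7, -6)*(-1) + S(3) = ((7/2)*(-6))*(-1) + (-3 + 3) = -21*(-1) + 0 = 21 + 0 = 21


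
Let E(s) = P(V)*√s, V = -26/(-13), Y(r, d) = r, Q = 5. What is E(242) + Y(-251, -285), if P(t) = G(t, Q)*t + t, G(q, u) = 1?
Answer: -251 + 44*√2 ≈ -188.77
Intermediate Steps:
V = 2 (V = -26*(-1/13) = 2)
P(t) = 2*t (P(t) = 1*t + t = t + t = 2*t)
E(s) = 4*√s (E(s) = (2*2)*√s = 4*√s)
E(242) + Y(-251, -285) = 4*√242 - 251 = 4*(11*√2) - 251 = 44*√2 - 251 = -251 + 44*√2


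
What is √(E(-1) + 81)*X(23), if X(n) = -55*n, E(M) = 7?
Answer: -2530*√22 ≈ -11867.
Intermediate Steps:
√(E(-1) + 81)*X(23) = √(7 + 81)*(-55*23) = √88*(-1265) = (2*√22)*(-1265) = -2530*√22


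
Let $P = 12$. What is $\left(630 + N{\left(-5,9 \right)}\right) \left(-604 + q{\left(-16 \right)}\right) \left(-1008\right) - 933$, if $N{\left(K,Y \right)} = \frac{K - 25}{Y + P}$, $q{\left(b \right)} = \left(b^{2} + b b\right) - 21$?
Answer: $71595867$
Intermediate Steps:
$q{\left(b \right)} = -21 + 2 b^{2}$ ($q{\left(b \right)} = \left(b^{2} + b^{2}\right) - 21 = 2 b^{2} - 21 = -21 + 2 b^{2}$)
$N{\left(K,Y \right)} = \frac{-25 + K}{12 + Y}$ ($N{\left(K,Y \right)} = \frac{K - 25}{Y + 12} = \frac{-25 + K}{12 + Y}$)
$\left(630 + N{\left(-5,9 \right)}\right) \left(-604 + q{\left(-16 \right)}\right) \left(-1008\right) - 933 = \left(630 + \frac{-25 - 5}{12 + 9}\right) \left(-604 - \left(21 - 2 \left(-16\right)^{2}\right)\right) \left(-1008\right) - 933 = \left(630 + \frac{1}{21} \left(-30\right)\right) \left(-604 + \left(-21 + 2 \cdot 256\right)\right) \left(-1008\right) - 933 = \left(630 + \frac{1}{21} \left(-30\right)\right) \left(-604 + \left(-21 + 512\right)\right) \left(-1008\right) - 933 = \left(630 - \frac{10}{7}\right) \left(-604 + 491\right) \left(-1008\right) - 933 = \frac{4400}{7} \left(-113\right) \left(-1008\right) - 933 = \left(- \frac{497200}{7}\right) \left(-1008\right) - 933 = 71596800 - 933 = 71595867$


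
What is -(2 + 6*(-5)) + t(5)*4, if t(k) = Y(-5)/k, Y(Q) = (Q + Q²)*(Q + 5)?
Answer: 28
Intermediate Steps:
Y(Q) = (5 + Q)*(Q + Q²) (Y(Q) = (Q + Q²)*(5 + Q) = (5 + Q)*(Q + Q²))
t(k) = 0 (t(k) = (-5*(5 + (-5)² + 6*(-5)))/k = (-5*(5 + 25 - 30))/k = (-5*0)/k = 0/k = 0)
-(2 + 6*(-5)) + t(5)*4 = -(2 + 6*(-5)) + 0*4 = -(2 - 30) + 0 = -1*(-28) + 0 = 28 + 0 = 28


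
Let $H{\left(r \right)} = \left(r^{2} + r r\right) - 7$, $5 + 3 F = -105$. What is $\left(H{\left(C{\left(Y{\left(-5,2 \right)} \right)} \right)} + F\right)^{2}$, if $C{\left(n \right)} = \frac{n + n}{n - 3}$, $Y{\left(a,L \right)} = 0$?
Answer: $\frac{17161}{9} \approx 1906.8$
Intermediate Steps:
$C{\left(n \right)} = \frac{2 n}{-3 + n}$
$F = - \frac{110}{3}$ ($F = - \frac{5}{3} + \frac{1}{3} \left(-105\right) = - \frac{5}{3} - 35 = - \frac{110}{3} \approx -36.667$)
$H{\left(r \right)} = -7 + 2 r^{2}$ ($H{\left(r \right)} = \left(r^{2} + r^{2}\right) - 7 = 2 r^{2} - 7 = -7 + 2 r^{2}$)
$\left(H{\left(C{\left(Y{\left(-5,2 \right)} \right)} \right)} + F\right)^{2} = \left(\left(-7 + 2 \left(2 \cdot 0 \frac{1}{-3 + 0}\right)^{2}\right) - \frac{110}{3}\right)^{2} = \left(\left(-7 + 2 \left(2 \cdot 0 \frac{1}{-3}\right)^{2}\right) - \frac{110}{3}\right)^{2} = \left(\left(-7 + 2 \left(2 \cdot 0 \left(- \frac{1}{3}\right)\right)^{2}\right) - \frac{110}{3}\right)^{2} = \left(\left(-7 + 2 \cdot 0^{2}\right) - \frac{110}{3}\right)^{2} = \left(\left(-7 + 2 \cdot 0\right) - \frac{110}{3}\right)^{2} = \left(\left(-7 + 0\right) - \frac{110}{3}\right)^{2} = \left(-7 - \frac{110}{3}\right)^{2} = \left(- \frac{131}{3}\right)^{2} = \frac{17161}{9}$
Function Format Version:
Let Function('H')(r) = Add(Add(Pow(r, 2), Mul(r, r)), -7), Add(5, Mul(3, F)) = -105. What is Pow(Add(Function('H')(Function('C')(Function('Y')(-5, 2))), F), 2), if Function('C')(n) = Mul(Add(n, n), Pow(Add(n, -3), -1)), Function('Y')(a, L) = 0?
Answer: Rational(17161, 9) ≈ 1906.8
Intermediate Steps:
Function('C')(n) = Mul(2, n, Pow(Add(-3, n), -1)) (Function('C')(n) = Mul(Mul(2, n), Pow(Add(-3, n), -1)) = Mul(2, n, Pow(Add(-3, n), -1)))
F = Rational(-110, 3) (F = Add(Rational(-5, 3), Mul(Rational(1, 3), -105)) = Add(Rational(-5, 3), -35) = Rational(-110, 3) ≈ -36.667)
Function('H')(r) = Add(-7, Mul(2, Pow(r, 2))) (Function('H')(r) = Add(Add(Pow(r, 2), Pow(r, 2)), -7) = Add(Mul(2, Pow(r, 2)), -7) = Add(-7, Mul(2, Pow(r, 2))))
Pow(Add(Function('H')(Function('C')(Function('Y')(-5, 2))), F), 2) = Pow(Add(Add(-7, Mul(2, Pow(Mul(2, 0, Pow(Add(-3, 0), -1)), 2))), Rational(-110, 3)), 2) = Pow(Add(Add(-7, Mul(2, Pow(Mul(2, 0, Pow(-3, -1)), 2))), Rational(-110, 3)), 2) = Pow(Add(Add(-7, Mul(2, Pow(Mul(2, 0, Rational(-1, 3)), 2))), Rational(-110, 3)), 2) = Pow(Add(Add(-7, Mul(2, Pow(0, 2))), Rational(-110, 3)), 2) = Pow(Add(Add(-7, Mul(2, 0)), Rational(-110, 3)), 2) = Pow(Add(Add(-7, 0), Rational(-110, 3)), 2) = Pow(Add(-7, Rational(-110, 3)), 2) = Pow(Rational(-131, 3), 2) = Rational(17161, 9)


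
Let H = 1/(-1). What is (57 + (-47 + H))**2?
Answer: 81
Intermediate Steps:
H = -1
(57 + (-47 + H))**2 = (57 + (-47 - 1))**2 = (57 - 48)**2 = 9**2 = 81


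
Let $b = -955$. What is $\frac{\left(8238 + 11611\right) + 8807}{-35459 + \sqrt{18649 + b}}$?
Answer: $- \frac{1016113104}{1257322987} - \frac{85968 \sqrt{1966}}{1257322987} \approx -0.81119$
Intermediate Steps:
$\frac{\left(8238 + 11611\right) + 8807}{-35459 + \sqrt{18649 + b}} = \frac{\left(8238 + 11611\right) + 8807}{-35459 + \sqrt{18649 - 955}} = \frac{19849 + 8807}{-35459 + \sqrt{17694}} = \frac{28656}{-35459 + 3 \sqrt{1966}}$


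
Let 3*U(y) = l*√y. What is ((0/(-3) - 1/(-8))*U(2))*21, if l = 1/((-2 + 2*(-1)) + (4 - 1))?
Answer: -7*√2/8 ≈ -1.2374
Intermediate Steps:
l = -1 (l = 1/((-2 - 2) + 3) = 1/(-4 + 3) = 1/(-1) = -1)
U(y) = -√y/3 (U(y) = (-√y)/3 = -√y/3)
((0/(-3) - 1/(-8))*U(2))*21 = ((0/(-3) - 1/(-8))*(-√2/3))*21 = ((0*(-⅓) - 1*(-⅛))*(-√2/3))*21 = ((0 + ⅛)*(-√2/3))*21 = ((-√2/3)/8)*21 = -√2/24*21 = -7*√2/8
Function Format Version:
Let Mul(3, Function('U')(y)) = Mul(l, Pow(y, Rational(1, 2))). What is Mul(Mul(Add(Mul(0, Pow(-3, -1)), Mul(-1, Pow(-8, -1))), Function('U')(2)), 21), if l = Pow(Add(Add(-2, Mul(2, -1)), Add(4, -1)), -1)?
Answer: Mul(Rational(-7, 8), Pow(2, Rational(1, 2))) ≈ -1.2374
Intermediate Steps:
l = -1 (l = Pow(Add(Add(-2, -2), 3), -1) = Pow(Add(-4, 3), -1) = Pow(-1, -1) = -1)
Function('U')(y) = Mul(Rational(-1, 3), Pow(y, Rational(1, 2))) (Function('U')(y) = Mul(Rational(1, 3), Mul(-1, Pow(y, Rational(1, 2)))) = Mul(Rational(-1, 3), Pow(y, Rational(1, 2))))
Mul(Mul(Add(Mul(0, Pow(-3, -1)), Mul(-1, Pow(-8, -1))), Function('U')(2)), 21) = Mul(Mul(Add(Mul(0, Pow(-3, -1)), Mul(-1, Pow(-8, -1))), Mul(Rational(-1, 3), Pow(2, Rational(1, 2)))), 21) = Mul(Mul(Add(Mul(0, Rational(-1, 3)), Mul(-1, Rational(-1, 8))), Mul(Rational(-1, 3), Pow(2, Rational(1, 2)))), 21) = Mul(Mul(Add(0, Rational(1, 8)), Mul(Rational(-1, 3), Pow(2, Rational(1, 2)))), 21) = Mul(Mul(Rational(1, 8), Mul(Rational(-1, 3), Pow(2, Rational(1, 2)))), 21) = Mul(Mul(Rational(-1, 24), Pow(2, Rational(1, 2))), 21) = Mul(Rational(-7, 8), Pow(2, Rational(1, 2)))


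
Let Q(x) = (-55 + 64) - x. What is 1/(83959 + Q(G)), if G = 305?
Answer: 1/83663 ≈ 1.1953e-5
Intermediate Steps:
Q(x) = 9 - x
1/(83959 + Q(G)) = 1/(83959 + (9 - 1*305)) = 1/(83959 + (9 - 305)) = 1/(83959 - 296) = 1/83663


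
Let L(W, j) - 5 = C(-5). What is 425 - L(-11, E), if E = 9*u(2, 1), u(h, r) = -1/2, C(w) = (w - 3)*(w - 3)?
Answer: 356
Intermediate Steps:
C(w) = (-3 + w)**2 (C(w) = (-3 + w)*(-3 + w) = (-3 + w)**2)
u(h, r) = -1/2 (u(h, r) = -1*1/2 = -1/2)
E = -9/2 (E = 9*(-1/2) = -9/2 ≈ -4.5000)
L(W, j) = 69 (L(W, j) = 5 + (-3 - 5)**2 = 5 + (-8)**2 = 5 + 64 = 69)
425 - L(-11, E) = 425 - 1*69 = 425 - 69 = 356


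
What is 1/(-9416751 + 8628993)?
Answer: -1/787758 ≈ -1.2694e-6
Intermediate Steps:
1/(-9416751 + 8628993) = 1/(-787758) = -1/787758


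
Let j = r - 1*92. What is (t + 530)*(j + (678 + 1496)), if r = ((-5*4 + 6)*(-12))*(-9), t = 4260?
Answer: 2730300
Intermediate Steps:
r = -1512 (r = ((-20 + 6)*(-12))*(-9) = -14*(-12)*(-9) = 168*(-9) = -1512)
j = -1604 (j = -1512 - 1*92 = -1512 - 92 = -1604)
(t + 530)*(j + (678 + 1496)) = (4260 + 530)*(-1604 + (678 + 1496)) = 4790*(-1604 + 2174) = 4790*570 = 2730300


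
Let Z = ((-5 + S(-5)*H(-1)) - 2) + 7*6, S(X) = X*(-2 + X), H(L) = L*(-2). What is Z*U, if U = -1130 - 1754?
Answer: -302820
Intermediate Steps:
U = -2884
H(L) = -2*L
Z = 105 (Z = ((-5 + (-5*(-2 - 5))*(-2*(-1))) - 2) + 7*6 = ((-5 - 5*(-7)*2) - 2) + 42 = ((-5 + 35*2) - 2) + 42 = ((-5 + 70) - 2) + 42 = (65 - 2) + 42 = 63 + 42 = 105)
Z*U = 105*(-2884) = -302820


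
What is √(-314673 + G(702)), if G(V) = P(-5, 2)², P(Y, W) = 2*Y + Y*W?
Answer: I*√314273 ≈ 560.6*I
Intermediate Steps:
P(Y, W) = 2*Y + W*Y
G(V) = 400 (G(V) = (-5*(2 + 2))² = (-5*4)² = (-20)² = 400)
√(-314673 + G(702)) = √(-314673 + 400) = √(-314273) = I*√314273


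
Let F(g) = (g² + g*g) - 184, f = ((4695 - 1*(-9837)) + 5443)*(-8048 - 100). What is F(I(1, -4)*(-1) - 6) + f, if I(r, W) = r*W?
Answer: -162756476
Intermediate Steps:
I(r, W) = W*r
f = -162756300 (f = ((4695 + 9837) + 5443)*(-8148) = (14532 + 5443)*(-8148) = 19975*(-8148) = -162756300)
F(g) = -184 + 2*g² (F(g) = (g² + g²) - 184 = 2*g² - 184 = -184 + 2*g²)
F(I(1, -4)*(-1) - 6) + f = (-184 + 2*(-4*1*(-1) - 6)²) - 162756300 = (-184 + 2*(-4*(-1) - 6)²) - 162756300 = (-184 + 2*(4 - 6)²) - 162756300 = (-184 + 2*(-2)²) - 162756300 = (-184 + 2*4) - 162756300 = (-184 + 8) - 162756300 = -176 - 162756300 = -162756476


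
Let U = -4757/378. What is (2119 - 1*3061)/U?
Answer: 356076/4757 ≈ 74.853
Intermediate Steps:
U = -4757/378 (U = -4757*1/378 = -4757/378 ≈ -12.585)
(2119 - 1*3061)/U = (2119 - 1*3061)/(-4757/378) = (2119 - 3061)*(-378/4757) = -942*(-378/4757) = 356076/4757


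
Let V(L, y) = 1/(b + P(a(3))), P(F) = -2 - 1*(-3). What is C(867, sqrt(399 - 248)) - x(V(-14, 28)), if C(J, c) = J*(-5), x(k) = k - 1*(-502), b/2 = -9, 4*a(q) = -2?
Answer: -82228/17 ≈ -4836.9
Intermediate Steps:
a(q) = -1/2 (a(q) = (1/4)*(-2) = -1/2)
b = -18 (b = 2*(-9) = -18)
P(F) = 1 (P(F) = -2 + 3 = 1)
V(L, y) = -1/17 (V(L, y) = 1/(-18 + 1) = 1/(-17) = -1/17)
x(k) = 502 + k (x(k) = k + 502 = 502 + k)
C(J, c) = -5*J
C(867, sqrt(399 - 248)) - x(V(-14, 28)) = -5*867 - (502 - 1/17) = -4335 - 1*8533/17 = -4335 - 8533/17 = -82228/17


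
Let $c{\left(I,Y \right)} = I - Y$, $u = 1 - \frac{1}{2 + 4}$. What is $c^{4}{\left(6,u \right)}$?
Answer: $\frac{923521}{1296} \approx 712.59$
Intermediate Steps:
$u = \frac{5}{6}$ ($u = 1 - \frac{1}{6} = \frac{5}{6} \approx 0.83333$)
$c^{4}{\left(6,u \right)} = \left(6 - \frac{5}{6}\right)^{4} = \left(\frac{31}{6}\right)^{4} = \frac{923521}{1296}$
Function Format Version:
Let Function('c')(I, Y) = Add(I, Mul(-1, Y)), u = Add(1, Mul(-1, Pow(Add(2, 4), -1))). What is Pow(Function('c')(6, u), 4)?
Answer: Rational(923521, 1296) ≈ 712.59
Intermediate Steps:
u = Rational(5, 6) (u = Add(1, Mul(-1, Pow(6, -1))) = Add(1, Mul(-1, Rational(1, 6))) = Add(1, Rational(-1, 6)) = Rational(5, 6) ≈ 0.83333)
Pow(Function('c')(6, u), 4) = Pow(Add(6, Mul(-1, Rational(5, 6))), 4) = Pow(Add(6, Rational(-5, 6)), 4) = Pow(Rational(31, 6), 4) = Rational(923521, 1296)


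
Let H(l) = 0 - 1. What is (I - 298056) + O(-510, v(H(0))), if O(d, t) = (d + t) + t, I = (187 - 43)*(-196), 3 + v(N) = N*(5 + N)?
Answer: -326804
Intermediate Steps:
H(l) = -1
v(N) = -3 + N*(5 + N)
I = -28224 (I = 144*(-196) = -28224)
O(d, t) = d + 2*t
(I - 298056) + O(-510, v(H(0))) = (-28224 - 298056) + (-510 + 2*(-3 + (-1)² + 5*(-1))) = -326280 + (-510 + 2*(-3 + 1 - 5)) = -326280 + (-510 + 2*(-7)) = -326280 + (-510 - 14) = -326280 - 524 = -326804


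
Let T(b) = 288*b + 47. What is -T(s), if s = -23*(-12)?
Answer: -79535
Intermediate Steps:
s = 276
T(b) = 47 + 288*b
-T(s) = -(47 + 288*276) = -(47 + 79488) = -1*79535 = -79535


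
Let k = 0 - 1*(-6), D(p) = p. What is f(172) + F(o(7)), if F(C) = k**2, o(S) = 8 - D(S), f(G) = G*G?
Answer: 29620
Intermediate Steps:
f(G) = G**2
o(S) = 8 - S
k = 6 (k = 0 + 6 = 6)
F(C) = 36 (F(C) = 6**2 = 36)
f(172) + F(o(7)) = 172**2 + 36 = 29584 + 36 = 29620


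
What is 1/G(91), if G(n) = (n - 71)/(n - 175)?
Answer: -21/5 ≈ -4.2000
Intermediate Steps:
G(n) = (-71 + n)/(-175 + n)
1/G(91) = 1/((-71 + 91)/(-175 + 91)) = 1/(20/(-84)) = 1/(-1/84*20) = 1/(-5/21) = -21/5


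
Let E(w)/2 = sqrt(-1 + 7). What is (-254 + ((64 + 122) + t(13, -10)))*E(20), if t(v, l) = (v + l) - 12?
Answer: -154*sqrt(6) ≈ -377.22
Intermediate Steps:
t(v, l) = -12 + l + v (t(v, l) = (l + v) - 12 = -12 + l + v)
E(w) = 2*sqrt(6) (E(w) = 2*sqrt(-1 + 7) = 2*sqrt(6))
(-254 + ((64 + 122) + t(13, -10)))*E(20) = (-254 + ((64 + 122) + (-12 - 10 + 13)))*(2*sqrt(6)) = (-254 + (186 - 9))*(2*sqrt(6)) = (-254 + 177)*(2*sqrt(6)) = -154*sqrt(6)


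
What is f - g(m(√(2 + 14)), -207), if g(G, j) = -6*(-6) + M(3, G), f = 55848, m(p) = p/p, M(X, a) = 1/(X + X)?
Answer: 334871/6 ≈ 55812.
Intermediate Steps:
M(X, a) = 1/(2*X)
m(p) = 1
g(G, j) = 217/6 (g(G, j) = -6*(-6) + (½)/3 = 36 + (½)*(⅓) = 36 + ⅙ = 217/6)
f - g(m(√(2 + 14)), -207) = 55848 - 1*217/6 = 55848 - 217/6 = 334871/6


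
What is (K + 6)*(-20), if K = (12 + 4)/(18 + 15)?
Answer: -4280/33 ≈ -129.70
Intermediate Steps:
K = 16/33 ≈ 0.48485
(K + 6)*(-20) = (16/33 + 6)*(-20) = (214/33)*(-20) = -4280/33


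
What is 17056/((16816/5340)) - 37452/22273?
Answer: 126748354068/23408923 ≈ 5414.5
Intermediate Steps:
17056/((16816/5340)) - 37452/22273 = 17056/((16816*(1/5340))) - 37452*1/22273 = 17056/(4204/1335) - 37452/22273 = 17056*(1335/4204) - 37452/22273 = 5692440/1051 - 37452/22273 = 126748354068/23408923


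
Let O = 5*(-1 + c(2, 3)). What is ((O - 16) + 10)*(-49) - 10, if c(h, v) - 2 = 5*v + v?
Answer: -4371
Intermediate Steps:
c(h, v) = 2 + 6*v (c(h, v) = 2 + (5*v + v) = 2 + 6*v)
O = 95 (O = 5*(-1 + (2 + 6*3)) = 5*(-1 + (2 + 18)) = 5*(-1 + 20) = 5*19 = 95)
((O - 16) + 10)*(-49) - 10 = ((95 - 16) + 10)*(-49) - 10 = (79 + 10)*(-49) - 10 = 89*(-49) - 10 = -4361 - 10 = -4371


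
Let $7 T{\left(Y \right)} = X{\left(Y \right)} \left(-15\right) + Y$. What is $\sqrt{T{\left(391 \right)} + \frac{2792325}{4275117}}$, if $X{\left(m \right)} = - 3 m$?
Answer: $\frac{\sqrt{5430965535303}}{45969} \approx 50.696$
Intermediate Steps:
$T{\left(Y \right)} = \frac{46 Y}{7}$ ($T{\left(Y \right)} = \frac{- 3 Y \left(-15\right) + Y}{7} = \frac{45 Y + Y}{7} = \frac{46 Y}{7}$)
$\sqrt{T{\left(391 \right)} + \frac{2792325}{4275117}} = \sqrt{\frac{46}{7} \cdot 391 + \frac{2792325}{4275117}} = \sqrt{\frac{17986}{7} + 2792325 \cdot \frac{1}{4275117}} = \sqrt{\frac{17986}{7} + \frac{30025}{45969}} = \sqrt{\frac{118144087}{45969}} = \frac{\sqrt{5430965535303}}{45969}$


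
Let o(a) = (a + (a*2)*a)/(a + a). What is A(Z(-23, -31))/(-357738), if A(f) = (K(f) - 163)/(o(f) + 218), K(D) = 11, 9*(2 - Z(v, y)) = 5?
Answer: 456/236047457 ≈ 1.9318e-6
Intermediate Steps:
Z(v, y) = 13/9 (Z(v, y) = 2 - ⅑*5 = 2 - 5/9 = 13/9)
o(a) = (a + 2*a²)/(2*a) (o(a) = (a + (2*a)*a)/((2*a)) = (a + 2*a²)*(1/(2*a)) = (a + 2*a²)/(2*a))
A(f) = -152/(437/2 + f) (A(f) = (11 - 163)/((½ + f) + 218) = -152/(437/2 + f))
A(Z(-23, -31))/(-357738) = -304/(437 + 2*(13/9))/(-357738) = -304/(437 + 26/9)*(-1/357738) = -304/3959/9*(-1/357738) = -304*9/3959*(-1/357738) = -2736/3959*(-1/357738) = 456/236047457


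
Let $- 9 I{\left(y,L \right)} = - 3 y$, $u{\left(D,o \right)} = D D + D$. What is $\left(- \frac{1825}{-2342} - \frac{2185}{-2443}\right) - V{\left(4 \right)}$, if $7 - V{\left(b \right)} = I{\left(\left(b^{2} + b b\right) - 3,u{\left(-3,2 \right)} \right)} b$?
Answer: $\frac{572270305}{17164518} \approx 33.34$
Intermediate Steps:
$u{\left(D,o \right)} = D + D^{2}$ ($u{\left(D,o \right)} = D^{2} + D = D + D^{2}$)
$I{\left(y,L \right)} = \frac{y}{3}$ ($I{\left(y,L \right)} = - \frac{\left(-3\right) y}{9} = \frac{y}{3}$)
$V{\left(b \right)} = 7 - b \left(-1 + \frac{2 b^{2}}{3}\right)$ ($V{\left(b \right)} = 7 - \frac{\left(b^{2} + b b\right) - 3}{3} b = 7 - \frac{\left(b^{2} + b^{2}\right) - 3}{3} b = 7 - \frac{2 b^{2} - 3}{3} b = 7 - \frac{-3 + 2 b^{2}}{3} b = 7 - \left(-1 + \frac{2 b^{2}}{3}\right) b = 7 - b \left(-1 + \frac{2 b^{2}}{3}\right)$)
$\left(- \frac{1825}{-2342} - \frac{2185}{-2443}\right) - V{\left(4 \right)} = \left(- \frac{1825}{-2342} - \frac{2185}{-2443}\right) - \left(7 + 4 - \frac{2 \cdot 4^{3}}{3}\right) = \left(\left(-1825\right) \left(- \frac{1}{2342}\right) - - \frac{2185}{2443}\right) - \left(7 + 4 - \frac{128}{3}\right) = \left(\frac{1825}{2342} + \frac{2185}{2443}\right) - \left(7 + 4 - \frac{128}{3}\right) = \frac{9575745}{5721506} - - \frac{95}{3} = \frac{9575745}{5721506} + \frac{95}{3} = \frac{572270305}{17164518}$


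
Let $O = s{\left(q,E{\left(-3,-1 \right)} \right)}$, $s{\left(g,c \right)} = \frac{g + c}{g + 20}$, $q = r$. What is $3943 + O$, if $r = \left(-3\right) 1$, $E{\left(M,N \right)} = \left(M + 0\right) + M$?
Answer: $\frac{67022}{17} \approx 3942.5$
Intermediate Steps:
$E{\left(M,N \right)} = 2 M$ ($E{\left(M,N \right)} = M + M = 2 M$)
$r = -3$
$q = -3$
$s{\left(g,c \right)} = \frac{c + g}{20 + g}$
$O = - \frac{9}{17}$ ($O = \frac{2 \left(-3\right) - 3}{20 - 3} = \frac{-6 - 3}{17} = \frac{1}{17} \left(-9\right) = - \frac{9}{17} \approx -0.52941$)
$3943 + O = 3943 - \frac{9}{17} = \frac{67022}{17}$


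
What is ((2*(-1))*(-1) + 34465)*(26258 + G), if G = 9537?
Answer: 1233746265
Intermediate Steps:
((2*(-1))*(-1) + 34465)*(26258 + G) = ((2*(-1))*(-1) + 34465)*(26258 + 9537) = (-2*(-1) + 34465)*35795 = (2 + 34465)*35795 = 34467*35795 = 1233746265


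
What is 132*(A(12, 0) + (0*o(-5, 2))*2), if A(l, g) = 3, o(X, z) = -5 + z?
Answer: 396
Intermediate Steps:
132*(A(12, 0) + (0*o(-5, 2))*2) = 132*(3 + (0*(-5 + 2))*2) = 132*(3 + (0*(-3))*2) = 132*(3 + 0*2) = 132*(3 + 0) = 132*3 = 396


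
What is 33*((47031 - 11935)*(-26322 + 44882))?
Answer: 21495598080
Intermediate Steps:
33*((47031 - 11935)*(-26322 + 44882)) = 33*(35096*18560) = 33*651381760 = 21495598080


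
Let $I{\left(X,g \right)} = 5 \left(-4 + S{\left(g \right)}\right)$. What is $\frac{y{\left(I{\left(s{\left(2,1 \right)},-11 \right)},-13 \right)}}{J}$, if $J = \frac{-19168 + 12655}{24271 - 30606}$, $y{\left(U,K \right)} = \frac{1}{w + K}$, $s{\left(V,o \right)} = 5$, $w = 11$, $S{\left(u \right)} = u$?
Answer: $- \frac{6335}{13026} \approx -0.48633$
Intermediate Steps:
$I{\left(X,g \right)} = -20 + 5 g$ ($I{\left(X,g \right)} = 5 \left(-4 + g\right) = -20 + 5 g$)
$y{\left(U,K \right)} = \frac{1}{11 + K}$
$J = \frac{6513}{6335}$ ($J = - \frac{6513}{-6335} = \left(-6513\right) \left(- \frac{1}{6335}\right) = \frac{6513}{6335} \approx 1.0281$)
$\frac{y{\left(I{\left(s{\left(2,1 \right)},-11 \right)},-13 \right)}}{J} = \frac{1}{\left(11 - 13\right) \frac{6513}{6335}} = \frac{1}{-2} \cdot \frac{6335}{6513} = \left(- \frac{1}{2}\right) \frac{6335}{6513} = - \frac{6335}{13026}$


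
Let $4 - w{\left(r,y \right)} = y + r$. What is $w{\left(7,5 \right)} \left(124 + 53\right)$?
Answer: $-1416$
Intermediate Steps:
$w{\left(r,y \right)} = 4 - r - y$ ($w{\left(r,y \right)} = 4 - \left(y + r\right) = 4 - \left(r + y\right) = 4 - r - y$)
$w{\left(7,5 \right)} \left(124 + 53\right) = \left(4 - 7 - 5\right) \left(124 + 53\right) = \left(4 - 7 - 5\right) 177 = \left(-8\right) 177 = -1416$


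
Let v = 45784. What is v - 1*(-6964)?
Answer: 52748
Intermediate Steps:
v - 1*(-6964) = 45784 - 1*(-6964) = 45784 + 6964 = 52748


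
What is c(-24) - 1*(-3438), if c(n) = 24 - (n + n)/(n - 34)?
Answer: 100374/29 ≈ 3461.2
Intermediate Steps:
c(n) = 24 - 2*n/(-34 + n)
c(-24) - 1*(-3438) = 2*(-408 + 11*(-24))/(-34 - 24) - 1*(-3438) = 2*(-408 - 264)/(-58) + 3438 = 2*(-1/58)*(-672) + 3438 = 672/29 + 3438 = 100374/29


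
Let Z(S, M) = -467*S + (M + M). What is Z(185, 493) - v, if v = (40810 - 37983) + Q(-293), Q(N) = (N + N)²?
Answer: -431632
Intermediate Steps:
Q(N) = 4*N² (Q(N) = (2*N)² = 4*N²)
Z(S, M) = -467*S + 2*M
v = 346223 (v = (40810 - 37983) + 4*(-293)² = 2827 + 4*85849 = 2827 + 343396 = 346223)
Z(185, 493) - v = (-467*185 + 2*493) - 1*346223 = (-86395 + 986) - 346223 = -85409 - 346223 = -431632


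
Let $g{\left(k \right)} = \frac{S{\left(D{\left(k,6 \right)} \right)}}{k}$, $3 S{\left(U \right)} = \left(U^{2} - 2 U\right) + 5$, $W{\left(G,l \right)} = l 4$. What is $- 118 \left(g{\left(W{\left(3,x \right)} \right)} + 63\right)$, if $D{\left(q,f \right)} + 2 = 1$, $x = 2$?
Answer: $- \frac{22420}{3} \approx -7473.3$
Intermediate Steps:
$D{\left(q,f \right)} = -1$ ($D{\left(q,f \right)} = -2 + 1 = -1$)
$W{\left(G,l \right)} = 4 l$
$S{\left(U \right)} = \frac{5}{3} - \frac{2 U}{3} + \frac{U^{2}}{3}$ ($S{\left(U \right)} = \frac{\left(U^{2} - 2 U\right) + 5}{3} = \frac{5 + U^{2} - 2 U}{3} = \frac{5}{3} - \frac{2 U}{3} + \frac{U^{2}}{3}$)
$g{\left(k \right)} = \frac{8}{3 k}$ ($g{\left(k \right)} = \frac{\frac{5}{3} - - \frac{2}{3} + \frac{\left(-1\right)^{2}}{3}}{k} = \frac{\frac{5}{3} + \frac{2}{3} + \frac{1}{3} \cdot 1}{k} = \frac{\frac{5}{3} + \frac{2}{3} + \frac{1}{3}}{k} = \frac{8}{3 k}$)
$- 118 \left(g{\left(W{\left(3,x \right)} \right)} + 63\right) = - 118 \left(\frac{8}{3 \cdot 4 \cdot 2} + 63\right) = - 118 \left(\frac{8}{3 \cdot 8} + 63\right) = - 118 \left(\frac{8}{3} \cdot \frac{1}{8} + 63\right) = - 118 \left(\frac{1}{3} + 63\right) = \left(-118\right) \frac{190}{3} = - \frac{22420}{3}$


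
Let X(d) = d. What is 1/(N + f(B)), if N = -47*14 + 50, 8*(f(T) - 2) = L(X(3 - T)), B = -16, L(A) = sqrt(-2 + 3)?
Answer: -8/4847 ≈ -0.0016505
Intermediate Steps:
L(A) = 1 (L(A) = sqrt(1) = 1)
f(T) = 17/8 (f(T) = 2 + (1/8)*1 = 2 + 1/8 = 17/8)
N = -608 (N = -658 + 50 = -608)
1/(N + f(B)) = 1/(-608 + 17/8) = 1/(-4847/8) = -8/4847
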